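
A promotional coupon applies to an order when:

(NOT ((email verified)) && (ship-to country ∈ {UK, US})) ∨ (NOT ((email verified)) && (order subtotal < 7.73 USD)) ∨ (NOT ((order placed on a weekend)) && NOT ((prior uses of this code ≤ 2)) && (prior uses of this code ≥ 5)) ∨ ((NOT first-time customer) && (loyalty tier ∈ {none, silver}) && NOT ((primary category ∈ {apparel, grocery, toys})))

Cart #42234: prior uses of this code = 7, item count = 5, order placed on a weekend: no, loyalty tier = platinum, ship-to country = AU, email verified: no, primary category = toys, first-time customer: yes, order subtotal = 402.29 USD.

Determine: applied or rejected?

Atomic conditions:
  email verified: no → false
  ship-to country ∈ {UK, US}: AU is not in the set → false
  order subtotal < 7.73 USD: 402.29 < 7.73 is false
  order placed on a weekend: no → false
  prior uses of this code ≤ 2: 7 ≤ 2 is false
  prior uses of this code ≥ 5: 7 ≥ 5 is true
  NOT first-time customer: yes → false
  loyalty tier ∈ {none, silver}: platinum is not in the set → false
  primary category ∈ {apparel, grocery, toys}: toys is in the set → true
Combine:
[1.1] NOT false = true
[1] true AND false = false
[2.1] NOT false = true
[2] true AND false = false
[3.1] NOT false = true
[3.2] NOT false = true
[3] true AND true AND true = true
[4.3] NOT true = false
[4] false AND false AND false = false
[root] false OR false OR true OR false = true
Overall: true → applied

Applied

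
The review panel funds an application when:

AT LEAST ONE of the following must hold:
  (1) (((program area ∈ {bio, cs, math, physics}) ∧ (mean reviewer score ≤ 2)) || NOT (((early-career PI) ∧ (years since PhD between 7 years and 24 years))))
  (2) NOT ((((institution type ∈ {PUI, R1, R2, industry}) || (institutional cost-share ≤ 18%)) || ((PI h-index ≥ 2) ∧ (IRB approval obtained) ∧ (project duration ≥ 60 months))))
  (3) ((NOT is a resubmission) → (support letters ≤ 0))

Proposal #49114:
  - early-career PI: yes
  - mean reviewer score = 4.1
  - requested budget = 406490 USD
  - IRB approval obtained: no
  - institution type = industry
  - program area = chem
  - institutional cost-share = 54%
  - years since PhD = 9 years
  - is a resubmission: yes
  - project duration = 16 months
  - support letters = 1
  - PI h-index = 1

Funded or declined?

Funded

Atomic conditions:
  program area ∈ {bio, cs, math, physics}: chem is not in the set → false
  mean reviewer score ≤ 2: 4.1 ≤ 2 is false
  early-career PI: yes → true
  years since PhD between 7 years and 24 years: 9 in [7, 24] is true
  institution type ∈ {PUI, R1, R2, industry}: industry is in the set → true
  institutional cost-share ≤ 18%: 54 ≤ 18 is false
  PI h-index ≥ 2: 1 ≥ 2 is false
  IRB approval obtained: no → false
  project duration ≥ 60 months: 16 ≥ 60 is false
  NOT is a resubmission: yes → false
  support letters ≤ 0: 1 ≤ 0 is false
Combine:
[1.1] false AND false = false
[1.2.1] true AND true = true
[1.2] NOT true = false
[1] false OR false = false
[2.1.1] true OR false = true
[2.1.2] false AND false AND false = false
[2.1] true OR false = true
[2] NOT true = false
[3] false → false (antecedent false ⇒ implication holds) = true
[root] false OR false OR true = true
Overall: true → funded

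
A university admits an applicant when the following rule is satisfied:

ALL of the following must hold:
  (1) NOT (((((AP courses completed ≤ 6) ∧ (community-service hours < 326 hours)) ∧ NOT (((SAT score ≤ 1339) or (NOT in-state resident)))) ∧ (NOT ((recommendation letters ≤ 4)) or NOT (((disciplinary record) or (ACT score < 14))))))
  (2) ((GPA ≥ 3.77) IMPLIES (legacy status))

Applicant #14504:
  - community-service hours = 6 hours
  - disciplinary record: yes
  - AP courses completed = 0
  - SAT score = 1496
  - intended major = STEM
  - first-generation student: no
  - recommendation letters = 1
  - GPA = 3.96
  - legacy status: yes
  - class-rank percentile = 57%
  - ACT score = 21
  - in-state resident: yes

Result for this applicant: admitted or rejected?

Atomic conditions:
  AP courses completed ≤ 6: 0 ≤ 6 is true
  community-service hours < 326 hours: 6 < 326 is true
  SAT score ≤ 1339: 1496 ≤ 1339 is false
  NOT in-state resident: yes → false
  recommendation letters ≤ 4: 1 ≤ 4 is true
  disciplinary record: yes → true
  ACT score < 14: 21 < 14 is false
  GPA ≥ 3.77: 3.96 ≥ 3.77 is true
  legacy status: yes → true
Combine:
[1.1.1.1] true AND true = true
[1.1.1.2.1] false OR false = false
[1.1.1.2] NOT false = true
[1.1.1] true AND true = true
[1.1.2.1] NOT true = false
[1.1.2.2.1] true OR false = true
[1.1.2.2] NOT true = false
[1.1.2] false OR false = false
[1.1] true AND false = false
[1] NOT false = true
[2] true → true = true
[root] true AND true = true
Overall: true → admitted

Admitted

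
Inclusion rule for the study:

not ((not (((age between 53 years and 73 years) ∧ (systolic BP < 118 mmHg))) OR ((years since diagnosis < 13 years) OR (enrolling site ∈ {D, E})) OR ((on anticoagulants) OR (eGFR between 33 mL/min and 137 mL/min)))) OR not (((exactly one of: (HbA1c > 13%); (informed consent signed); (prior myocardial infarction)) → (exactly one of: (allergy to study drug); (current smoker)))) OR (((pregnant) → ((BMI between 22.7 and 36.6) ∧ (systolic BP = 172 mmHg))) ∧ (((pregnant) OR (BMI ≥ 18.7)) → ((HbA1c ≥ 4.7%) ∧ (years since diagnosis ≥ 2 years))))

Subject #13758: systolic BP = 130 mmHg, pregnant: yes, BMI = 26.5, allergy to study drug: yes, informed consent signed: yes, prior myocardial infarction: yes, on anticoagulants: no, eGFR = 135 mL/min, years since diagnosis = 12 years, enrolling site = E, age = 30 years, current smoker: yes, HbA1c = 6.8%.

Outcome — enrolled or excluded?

Atomic conditions:
  age between 53 years and 73 years: 30 in [53, 73] is false
  systolic BP < 118 mmHg: 130 < 118 is false
  years since diagnosis < 13 years: 12 < 13 is true
  enrolling site ∈ {D, E}: E is in the set → true
  on anticoagulants: no → false
  eGFR between 33 mL/min and 137 mL/min: 135 in [33, 137] is true
  HbA1c > 13%: 6.8 > 13 is false
  informed consent signed: yes → true
  prior myocardial infarction: yes → true
  allergy to study drug: yes → true
  current smoker: yes → true
  pregnant: yes → true
  BMI between 22.7 and 36.6: 26.5 in [22.7, 36.6] is true
  systolic BP = 172 mmHg: 130 == 172 is false
  BMI ≥ 18.7: 26.5 ≥ 18.7 is true
  HbA1c ≥ 4.7%: 6.8 ≥ 4.7 is true
  years since diagnosis ≥ 2 years: 12 ≥ 2 is true
Combine:
[1.1.1.1] false AND false = false
[1.1.1] NOT false = true
[1.1.2] true OR true = true
[1.1.3] false OR true = true
[1.1] true OR true OR true = true
[1] NOT true = false
[2.1.1] exactly-one(false, true, true) = false
[2.1.2] exactly-one(true, true) = false
[2.1] false → false (antecedent false ⇒ implication holds) = true
[2] NOT true = false
[3.1.2] true AND false = false
[3.1] true → false = false
[3.2.1] true OR true = true
[3.2.2] true AND true = true
[3.2] true → true = true
[3] false AND true = false
[root] false OR false OR false = false
Overall: false → excluded

Excluded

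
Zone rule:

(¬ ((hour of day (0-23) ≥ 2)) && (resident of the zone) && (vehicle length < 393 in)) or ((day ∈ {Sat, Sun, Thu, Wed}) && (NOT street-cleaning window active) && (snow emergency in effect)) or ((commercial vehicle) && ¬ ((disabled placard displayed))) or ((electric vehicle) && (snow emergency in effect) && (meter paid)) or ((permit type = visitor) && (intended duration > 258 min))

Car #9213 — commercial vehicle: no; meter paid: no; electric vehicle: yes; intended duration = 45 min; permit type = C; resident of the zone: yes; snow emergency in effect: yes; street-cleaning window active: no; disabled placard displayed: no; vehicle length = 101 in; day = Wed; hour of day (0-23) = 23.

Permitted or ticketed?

Permitted

Atomic conditions:
  hour of day (0-23) ≥ 2: 23 ≥ 2 is true
  resident of the zone: yes → true
  vehicle length < 393 in: 101 < 393 is true
  day ∈ {Sat, Sun, Thu, Wed}: Wed is in the set → true
  NOT street-cleaning window active: no → true
  snow emergency in effect: yes → true
  commercial vehicle: no → false
  disabled placard displayed: no → false
  electric vehicle: yes → true
  meter paid: no → false
  permit type = visitor: C == visitor is false
  intended duration > 258 min: 45 > 258 is false
Combine:
[1.1] NOT true = false
[1] false AND true AND true = false
[2] true AND true AND true = true
[3.2] NOT false = true
[3] false AND true = false
[4] true AND true AND false = false
[5] false AND false = false
[root] false OR true OR false OR false OR false = true
Overall: true → permitted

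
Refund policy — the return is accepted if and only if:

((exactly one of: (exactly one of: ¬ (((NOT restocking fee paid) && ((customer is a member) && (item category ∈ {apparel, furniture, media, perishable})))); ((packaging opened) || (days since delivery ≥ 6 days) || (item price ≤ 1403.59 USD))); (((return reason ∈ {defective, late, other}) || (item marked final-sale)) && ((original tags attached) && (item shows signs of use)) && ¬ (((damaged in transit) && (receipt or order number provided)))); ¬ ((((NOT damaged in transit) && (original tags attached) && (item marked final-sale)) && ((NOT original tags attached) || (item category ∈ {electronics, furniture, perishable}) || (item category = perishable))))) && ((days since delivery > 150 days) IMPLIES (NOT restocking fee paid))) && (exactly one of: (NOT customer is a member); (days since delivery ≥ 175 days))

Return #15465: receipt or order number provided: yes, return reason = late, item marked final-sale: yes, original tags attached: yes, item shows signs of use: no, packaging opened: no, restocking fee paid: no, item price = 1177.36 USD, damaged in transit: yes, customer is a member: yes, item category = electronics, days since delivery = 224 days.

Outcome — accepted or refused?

Accepted

Atomic conditions:
  NOT restocking fee paid: no → true
  customer is a member: yes → true
  item category ∈ {apparel, furniture, media, perishable}: electronics is not in the set → false
  packaging opened: no → false
  days since delivery ≥ 6 days: 224 ≥ 6 is true
  item price ≤ 1403.59 USD: 1177.36 ≤ 1403.59 is true
  return reason ∈ {defective, late, other}: late is in the set → true
  item marked final-sale: yes → true
  original tags attached: yes → true
  item shows signs of use: no → false
  damaged in transit: yes → true
  receipt or order number provided: yes → true
  NOT damaged in transit: yes → false
  NOT original tags attached: yes → false
  item category ∈ {electronics, furniture, perishable}: electronics is in the set → true
  item category = perishable: electronics == perishable is false
  days since delivery > 150 days: 224 > 150 is true
  NOT customer is a member: yes → false
  days since delivery ≥ 175 days: 224 ≥ 175 is true
Combine:
[1.1.1.1.1.2] true AND false = false
[1.1.1.1.1] true AND false = false
[1.1.1.1] NOT false = true
[1.1.1.2] false OR true OR true = true
[1.1.1] exactly-one(true, true) = false
[1.1.2.1] true OR true = true
[1.1.2.2] true AND false = false
[1.1.2.3.1] true AND true = true
[1.1.2.3] NOT true = false
[1.1.2] true AND false AND false = false
[1.1.3.1.1] false AND true AND true = false
[1.1.3.1.2] false OR true OR false = true
[1.1.3.1] false AND true = false
[1.1.3] NOT false = true
[1.1] exactly-one(false, false, true) = true
[1.2] true → true = true
[1] true AND true = true
[2] exactly-one(false, true) = true
[root] true AND true = true
Overall: true → accepted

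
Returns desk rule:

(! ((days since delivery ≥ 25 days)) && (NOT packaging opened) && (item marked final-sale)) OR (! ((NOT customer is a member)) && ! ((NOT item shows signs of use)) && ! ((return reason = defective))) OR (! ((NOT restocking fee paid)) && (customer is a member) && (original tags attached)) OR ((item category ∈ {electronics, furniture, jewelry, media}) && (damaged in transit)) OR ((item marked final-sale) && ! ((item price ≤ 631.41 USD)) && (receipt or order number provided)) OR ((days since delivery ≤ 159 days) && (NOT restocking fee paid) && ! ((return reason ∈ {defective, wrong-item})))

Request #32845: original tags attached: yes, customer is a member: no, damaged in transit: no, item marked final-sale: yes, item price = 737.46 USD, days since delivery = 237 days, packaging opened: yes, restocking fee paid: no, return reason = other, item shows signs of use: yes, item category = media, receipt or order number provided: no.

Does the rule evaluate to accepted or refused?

Refused

Atomic conditions:
  days since delivery ≥ 25 days: 237 ≥ 25 is true
  NOT packaging opened: yes → false
  item marked final-sale: yes → true
  NOT customer is a member: no → true
  NOT item shows signs of use: yes → false
  return reason = defective: other == defective is false
  NOT restocking fee paid: no → true
  customer is a member: no → false
  original tags attached: yes → true
  item category ∈ {electronics, furniture, jewelry, media}: media is in the set → true
  damaged in transit: no → false
  item price ≤ 631.41 USD: 737.46 ≤ 631.41 is false
  receipt or order number provided: no → false
  days since delivery ≤ 159 days: 237 ≤ 159 is false
  return reason ∈ {defective, wrong-item}: other is not in the set → false
Combine:
[1.1] NOT true = false
[1] false AND false AND true = false
[2.1] NOT true = false
[2.2] NOT false = true
[2.3] NOT false = true
[2] false AND true AND true = false
[3.1] NOT true = false
[3] false AND false AND true = false
[4] true AND false = false
[5.2] NOT false = true
[5] true AND true AND false = false
[6.3] NOT false = true
[6] false AND true AND true = false
[root] false OR false OR false OR false OR false OR false = false
Overall: false → refused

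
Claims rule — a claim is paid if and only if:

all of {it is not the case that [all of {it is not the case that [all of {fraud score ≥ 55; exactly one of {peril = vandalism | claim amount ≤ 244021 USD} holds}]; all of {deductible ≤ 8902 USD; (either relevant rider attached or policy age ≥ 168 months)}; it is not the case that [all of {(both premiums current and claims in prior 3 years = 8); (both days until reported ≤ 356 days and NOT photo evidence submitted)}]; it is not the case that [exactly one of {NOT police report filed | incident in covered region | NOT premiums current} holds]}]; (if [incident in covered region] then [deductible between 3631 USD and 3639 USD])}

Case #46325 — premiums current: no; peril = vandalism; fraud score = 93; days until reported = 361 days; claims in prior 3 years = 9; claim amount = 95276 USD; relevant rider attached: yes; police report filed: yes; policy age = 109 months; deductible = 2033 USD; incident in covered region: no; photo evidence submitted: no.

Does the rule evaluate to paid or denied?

Paid

Atomic conditions:
  fraud score ≥ 55: 93 ≥ 55 is true
  peril = vandalism: vandalism == vandalism is true
  claim amount ≤ 244021 USD: 95276 ≤ 244021 is true
  deductible ≤ 8902 USD: 2033 ≤ 8902 is true
  relevant rider attached: yes → true
  policy age ≥ 168 months: 109 ≥ 168 is false
  premiums current: no → false
  claims in prior 3 years = 8: 9 == 8 is false
  days until reported ≤ 356 days: 361 ≤ 356 is false
  NOT photo evidence submitted: no → true
  NOT police report filed: yes → false
  incident in covered region: no → false
  NOT premiums current: no → true
  deductible between 3631 USD and 3639 USD: 2033 in [3631, 3639] is false
Combine:
[1.1.1.1.2] exactly-one(true, true) = false
[1.1.1.1] true AND false = false
[1.1.1] NOT false = true
[1.1.2.2] true OR false = true
[1.1.2] true AND true = true
[1.1.3.1.1] false AND false = false
[1.1.3.1.2] false AND true = false
[1.1.3.1] false AND false = false
[1.1.3] NOT false = true
[1.1.4.1] exactly-one(false, false, true) = true
[1.1.4] NOT true = false
[1.1] true AND true AND true AND false = false
[1] NOT false = true
[2] false → false (antecedent false ⇒ implication holds) = true
[root] true AND true = true
Overall: true → paid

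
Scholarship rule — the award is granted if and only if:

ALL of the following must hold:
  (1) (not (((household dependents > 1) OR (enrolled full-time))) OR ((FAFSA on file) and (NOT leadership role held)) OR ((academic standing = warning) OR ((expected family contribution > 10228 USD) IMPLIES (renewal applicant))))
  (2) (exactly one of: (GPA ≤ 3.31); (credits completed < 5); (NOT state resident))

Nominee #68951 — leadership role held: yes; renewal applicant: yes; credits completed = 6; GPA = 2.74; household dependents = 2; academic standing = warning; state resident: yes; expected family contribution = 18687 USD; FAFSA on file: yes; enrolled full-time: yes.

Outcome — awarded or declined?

Atomic conditions:
  household dependents > 1: 2 > 1 is true
  enrolled full-time: yes → true
  FAFSA on file: yes → true
  NOT leadership role held: yes → false
  academic standing = warning: warning == warning is true
  expected family contribution > 10228 USD: 18687 > 10228 is true
  renewal applicant: yes → true
  GPA ≤ 3.31: 2.74 ≤ 3.31 is true
  credits completed < 5: 6 < 5 is false
  NOT state resident: yes → false
Combine:
[1.1.1] true OR true = true
[1.1] NOT true = false
[1.2] true AND false = false
[1.3.2] true → true = true
[1.3] true OR true = true
[1] false OR false OR true = true
[2] exactly-one(true, false, false) = true
[root] true AND true = true
Overall: true → awarded

Awarded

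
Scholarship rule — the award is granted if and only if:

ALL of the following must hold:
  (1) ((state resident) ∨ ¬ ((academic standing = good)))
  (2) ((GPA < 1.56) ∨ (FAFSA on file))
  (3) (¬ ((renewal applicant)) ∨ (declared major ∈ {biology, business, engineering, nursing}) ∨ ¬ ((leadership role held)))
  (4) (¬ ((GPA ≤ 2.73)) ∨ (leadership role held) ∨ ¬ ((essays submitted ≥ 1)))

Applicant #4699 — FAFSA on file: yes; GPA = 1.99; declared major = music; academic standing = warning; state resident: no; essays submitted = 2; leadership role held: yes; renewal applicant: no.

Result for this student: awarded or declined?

Atomic conditions:
  state resident: no → false
  academic standing = good: warning == good is false
  GPA < 1.56: 1.99 < 1.56 is false
  FAFSA on file: yes → true
  renewal applicant: no → false
  declared major ∈ {biology, business, engineering, nursing}: music is not in the set → false
  leadership role held: yes → true
  GPA ≤ 2.73: 1.99 ≤ 2.73 is true
  essays submitted ≥ 1: 2 ≥ 1 is true
Combine:
[1.2] NOT false = true
[1] false OR true = true
[2] false OR true = true
[3.1] NOT false = true
[3.3] NOT true = false
[3] true OR false OR false = true
[4.1] NOT true = false
[4.3] NOT true = false
[4] false OR true OR false = true
[root] true AND true AND true AND true = true
Overall: true → awarded

Awarded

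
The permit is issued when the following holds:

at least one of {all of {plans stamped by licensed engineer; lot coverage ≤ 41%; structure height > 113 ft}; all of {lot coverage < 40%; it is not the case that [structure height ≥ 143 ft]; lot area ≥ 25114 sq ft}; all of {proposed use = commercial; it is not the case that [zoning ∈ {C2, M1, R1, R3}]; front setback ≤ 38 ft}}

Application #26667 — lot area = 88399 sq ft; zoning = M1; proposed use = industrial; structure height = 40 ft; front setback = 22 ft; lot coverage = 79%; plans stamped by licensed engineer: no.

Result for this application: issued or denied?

Atomic conditions:
  plans stamped by licensed engineer: no → false
  lot coverage ≤ 41%: 79 ≤ 41 is false
  structure height > 113 ft: 40 > 113 is false
  lot coverage < 40%: 79 < 40 is false
  structure height ≥ 143 ft: 40 ≥ 143 is false
  lot area ≥ 25114 sq ft: 88399 ≥ 25114 is true
  proposed use = commercial: industrial == commercial is false
  zoning ∈ {C2, M1, R1, R3}: M1 is in the set → true
  front setback ≤ 38 ft: 22 ≤ 38 is true
Combine:
[1] false AND false AND false = false
[2.2] NOT false = true
[2] false AND true AND true = false
[3.2] NOT true = false
[3] false AND false AND true = false
[root] false OR false OR false = false
Overall: false → denied

Denied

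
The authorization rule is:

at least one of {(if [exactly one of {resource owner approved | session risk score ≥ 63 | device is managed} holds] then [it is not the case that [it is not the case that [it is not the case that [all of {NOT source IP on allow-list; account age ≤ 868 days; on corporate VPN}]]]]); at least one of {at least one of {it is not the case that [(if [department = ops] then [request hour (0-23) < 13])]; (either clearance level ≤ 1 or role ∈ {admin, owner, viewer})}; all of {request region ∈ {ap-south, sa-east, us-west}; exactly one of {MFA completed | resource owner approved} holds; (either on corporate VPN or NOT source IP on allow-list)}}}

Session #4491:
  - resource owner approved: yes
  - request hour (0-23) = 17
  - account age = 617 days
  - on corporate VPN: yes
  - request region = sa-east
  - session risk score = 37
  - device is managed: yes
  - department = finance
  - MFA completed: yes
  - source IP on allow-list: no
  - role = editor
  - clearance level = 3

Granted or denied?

Granted

Atomic conditions:
  resource owner approved: yes → true
  session risk score ≥ 63: 37 ≥ 63 is false
  device is managed: yes → true
  NOT source IP on allow-list: no → true
  account age ≤ 868 days: 617 ≤ 868 is true
  on corporate VPN: yes → true
  department = ops: finance == ops is false
  request hour (0-23) < 13: 17 < 13 is false
  clearance level ≤ 1: 3 ≤ 1 is false
  role ∈ {admin, owner, viewer}: editor is not in the set → false
  request region ∈ {ap-south, sa-east, us-west}: sa-east is in the set → true
  MFA completed: yes → true
Combine:
[1.1] exactly-one(true, false, true) = false
[1.2.1.1.1] true AND true AND true = true
[1.2.1.1] NOT true = false
[1.2.1] NOT false = true
[1.2] NOT true = false
[1] false → false (antecedent false ⇒ implication holds) = true
[2.1.1.1] false → false (antecedent false ⇒ implication holds) = true
[2.1.1] NOT true = false
[2.1.2] false OR false = false
[2.1] false OR false = false
[2.2.2] exactly-one(true, true) = false
[2.2.3] true OR true = true
[2.2] true AND false AND true = false
[2] false OR false = false
[root] true OR false = true
Overall: true → granted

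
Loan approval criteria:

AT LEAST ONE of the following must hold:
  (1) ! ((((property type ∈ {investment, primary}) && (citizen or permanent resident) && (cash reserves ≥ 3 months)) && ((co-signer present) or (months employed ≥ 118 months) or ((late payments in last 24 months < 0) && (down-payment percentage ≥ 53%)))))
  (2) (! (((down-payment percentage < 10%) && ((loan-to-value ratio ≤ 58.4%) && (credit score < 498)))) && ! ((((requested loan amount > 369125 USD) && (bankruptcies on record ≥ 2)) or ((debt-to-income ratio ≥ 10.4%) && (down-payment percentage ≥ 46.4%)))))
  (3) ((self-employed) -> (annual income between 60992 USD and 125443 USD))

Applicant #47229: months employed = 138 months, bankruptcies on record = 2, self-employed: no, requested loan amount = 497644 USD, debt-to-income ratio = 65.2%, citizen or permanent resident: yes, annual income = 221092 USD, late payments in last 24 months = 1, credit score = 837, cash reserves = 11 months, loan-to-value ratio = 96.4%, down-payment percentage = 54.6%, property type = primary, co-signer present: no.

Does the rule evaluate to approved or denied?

Atomic conditions:
  property type ∈ {investment, primary}: primary is in the set → true
  citizen or permanent resident: yes → true
  cash reserves ≥ 3 months: 11 ≥ 3 is true
  co-signer present: no → false
  months employed ≥ 118 months: 138 ≥ 118 is true
  late payments in last 24 months < 0: 1 < 0 is false
  down-payment percentage ≥ 53%: 54.6 ≥ 53 is true
  down-payment percentage < 10%: 54.6 < 10 is false
  loan-to-value ratio ≤ 58.4%: 96.4 ≤ 58.4 is false
  credit score < 498: 837 < 498 is false
  requested loan amount > 369125 USD: 497644 > 369125 is true
  bankruptcies on record ≥ 2: 2 ≥ 2 is true
  debt-to-income ratio ≥ 10.4%: 65.2 ≥ 10.4 is true
  down-payment percentage ≥ 46.4%: 54.6 ≥ 46.4 is true
  self-employed: no → false
  annual income between 60992 USD and 125443 USD: 221092 in [60992, 125443] is false
Combine:
[1.1.1] true AND true AND true = true
[1.1.2.3] false AND true = false
[1.1.2] false OR true OR false = true
[1.1] true AND true = true
[1] NOT true = false
[2.1.1.2] false AND false = false
[2.1.1] false AND false = false
[2.1] NOT false = true
[2.2.1.1] true AND true = true
[2.2.1.2] true AND true = true
[2.2.1] true OR true = true
[2.2] NOT true = false
[2] true AND false = false
[3] false → false (antecedent false ⇒ implication holds) = true
[root] false OR false OR true = true
Overall: true → approved

Approved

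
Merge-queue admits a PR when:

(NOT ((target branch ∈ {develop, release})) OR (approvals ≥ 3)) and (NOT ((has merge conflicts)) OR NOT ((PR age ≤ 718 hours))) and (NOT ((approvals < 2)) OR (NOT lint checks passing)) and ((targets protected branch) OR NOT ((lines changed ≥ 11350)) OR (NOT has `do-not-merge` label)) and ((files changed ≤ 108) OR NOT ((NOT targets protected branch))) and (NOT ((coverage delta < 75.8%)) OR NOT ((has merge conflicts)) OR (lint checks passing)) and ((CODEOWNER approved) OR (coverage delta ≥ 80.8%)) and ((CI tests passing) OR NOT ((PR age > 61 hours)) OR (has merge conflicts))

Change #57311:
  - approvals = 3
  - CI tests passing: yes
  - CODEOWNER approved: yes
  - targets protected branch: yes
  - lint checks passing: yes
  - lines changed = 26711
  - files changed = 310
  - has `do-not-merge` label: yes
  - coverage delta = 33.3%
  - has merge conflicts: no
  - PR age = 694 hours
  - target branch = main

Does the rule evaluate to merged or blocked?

Atomic conditions:
  target branch ∈ {develop, release}: main is not in the set → false
  approvals ≥ 3: 3 ≥ 3 is true
  has merge conflicts: no → false
  PR age ≤ 718 hours: 694 ≤ 718 is true
  approvals < 2: 3 < 2 is false
  NOT lint checks passing: yes → false
  targets protected branch: yes → true
  lines changed ≥ 11350: 26711 ≥ 11350 is true
  NOT has `do-not-merge` label: yes → false
  files changed ≤ 108: 310 ≤ 108 is false
  NOT targets protected branch: yes → false
  coverage delta < 75.8%: 33.3 < 75.8 is true
  lint checks passing: yes → true
  CODEOWNER approved: yes → true
  coverage delta ≥ 80.8%: 33.3 ≥ 80.8 is false
  CI tests passing: yes → true
  PR age > 61 hours: 694 > 61 is true
Combine:
[1.1] NOT false = true
[1] true OR true = true
[2.1] NOT false = true
[2.2] NOT true = false
[2] true OR false = true
[3.1] NOT false = true
[3] true OR false = true
[4.2] NOT true = false
[4] true OR false OR false = true
[5.2] NOT false = true
[5] false OR true = true
[6.1] NOT true = false
[6.2] NOT false = true
[6] false OR true OR true = true
[7] true OR false = true
[8.2] NOT true = false
[8] true OR false OR false = true
[root] true AND true AND true AND true AND true AND true AND true AND true = true
Overall: true → merged

Merged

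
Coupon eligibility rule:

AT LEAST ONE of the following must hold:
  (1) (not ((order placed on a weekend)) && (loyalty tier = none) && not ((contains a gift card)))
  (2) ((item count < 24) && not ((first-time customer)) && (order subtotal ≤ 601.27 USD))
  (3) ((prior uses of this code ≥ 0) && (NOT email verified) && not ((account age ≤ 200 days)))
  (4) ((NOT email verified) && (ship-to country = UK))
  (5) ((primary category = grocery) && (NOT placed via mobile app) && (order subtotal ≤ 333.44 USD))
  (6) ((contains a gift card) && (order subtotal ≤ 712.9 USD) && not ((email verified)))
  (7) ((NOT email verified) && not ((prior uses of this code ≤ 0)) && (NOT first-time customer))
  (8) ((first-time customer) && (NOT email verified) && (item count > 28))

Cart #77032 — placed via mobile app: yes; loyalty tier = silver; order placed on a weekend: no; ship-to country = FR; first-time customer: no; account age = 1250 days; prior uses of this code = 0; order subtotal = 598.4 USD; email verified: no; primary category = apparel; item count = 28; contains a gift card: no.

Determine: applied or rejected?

Atomic conditions:
  order placed on a weekend: no → false
  loyalty tier = none: silver == none is false
  contains a gift card: no → false
  item count < 24: 28 < 24 is false
  first-time customer: no → false
  order subtotal ≤ 601.27 USD: 598.4 ≤ 601.27 is true
  prior uses of this code ≥ 0: 0 ≥ 0 is true
  NOT email verified: no → true
  account age ≤ 200 days: 1250 ≤ 200 is false
  ship-to country = UK: FR == UK is false
  primary category = grocery: apparel == grocery is false
  NOT placed via mobile app: yes → false
  order subtotal ≤ 333.44 USD: 598.4 ≤ 333.44 is false
  order subtotal ≤ 712.9 USD: 598.4 ≤ 712.9 is true
  email verified: no → false
  prior uses of this code ≤ 0: 0 ≤ 0 is true
  NOT first-time customer: no → true
  item count > 28: 28 > 28 is false
Combine:
[1.1] NOT false = true
[1.3] NOT false = true
[1] true AND false AND true = false
[2.2] NOT false = true
[2] false AND true AND true = false
[3.3] NOT false = true
[3] true AND true AND true = true
[4] true AND false = false
[5] false AND false AND false = false
[6.3] NOT false = true
[6] false AND true AND true = false
[7.2] NOT true = false
[7] true AND false AND true = false
[8] false AND true AND false = false
[root] false OR false OR true OR false OR false OR false OR false OR false = true
Overall: true → applied

Applied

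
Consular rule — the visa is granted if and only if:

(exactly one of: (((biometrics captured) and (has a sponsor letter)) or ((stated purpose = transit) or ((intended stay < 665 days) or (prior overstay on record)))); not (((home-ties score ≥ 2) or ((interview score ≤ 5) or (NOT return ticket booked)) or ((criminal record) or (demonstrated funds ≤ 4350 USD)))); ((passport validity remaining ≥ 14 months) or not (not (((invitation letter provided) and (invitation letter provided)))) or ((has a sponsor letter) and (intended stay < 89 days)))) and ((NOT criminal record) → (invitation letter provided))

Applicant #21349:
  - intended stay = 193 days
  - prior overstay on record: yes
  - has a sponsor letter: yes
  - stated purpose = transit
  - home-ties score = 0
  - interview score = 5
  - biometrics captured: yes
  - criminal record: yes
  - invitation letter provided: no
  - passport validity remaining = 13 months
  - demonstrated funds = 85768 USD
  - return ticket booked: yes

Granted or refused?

Atomic conditions:
  biometrics captured: yes → true
  has a sponsor letter: yes → true
  stated purpose = transit: transit == transit is true
  intended stay < 665 days: 193 < 665 is true
  prior overstay on record: yes → true
  home-ties score ≥ 2: 0 ≥ 2 is false
  interview score ≤ 5: 5 ≤ 5 is true
  NOT return ticket booked: yes → false
  criminal record: yes → true
  demonstrated funds ≤ 4350 USD: 85768 ≤ 4350 is false
  passport validity remaining ≥ 14 months: 13 ≥ 14 is false
  invitation letter provided: no → false
  intended stay < 89 days: 193 < 89 is false
  NOT criminal record: yes → false
Combine:
[1.1.1] true AND true = true
[1.1.2.2] true OR true = true
[1.1.2] true OR true = true
[1.1] true OR true = true
[1.2.1.2] true OR false = true
[1.2.1.3] true OR false = true
[1.2.1] false OR true OR true = true
[1.2] NOT true = false
[1.3.2.1.1] false AND false = false
[1.3.2.1] NOT false = true
[1.3.2] NOT true = false
[1.3.3] true AND false = false
[1.3] false OR false OR false = false
[1] exactly-one(true, false, false) = true
[2] false → false (antecedent false ⇒ implication holds) = true
[root] true AND true = true
Overall: true → granted

Granted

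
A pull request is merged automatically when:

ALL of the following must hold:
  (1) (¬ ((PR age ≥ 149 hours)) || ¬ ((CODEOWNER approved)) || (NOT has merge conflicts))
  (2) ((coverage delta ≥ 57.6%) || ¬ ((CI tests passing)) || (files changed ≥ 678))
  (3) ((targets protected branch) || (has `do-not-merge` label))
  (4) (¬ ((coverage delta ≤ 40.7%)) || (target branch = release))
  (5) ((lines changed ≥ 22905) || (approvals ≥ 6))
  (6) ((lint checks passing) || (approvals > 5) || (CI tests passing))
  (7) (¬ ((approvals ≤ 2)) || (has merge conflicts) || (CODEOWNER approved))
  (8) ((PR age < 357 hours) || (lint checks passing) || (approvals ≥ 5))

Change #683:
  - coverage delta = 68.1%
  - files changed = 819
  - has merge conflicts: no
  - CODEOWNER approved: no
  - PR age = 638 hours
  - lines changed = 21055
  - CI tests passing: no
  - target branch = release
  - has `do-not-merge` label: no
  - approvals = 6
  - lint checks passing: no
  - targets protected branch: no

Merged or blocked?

Atomic conditions:
  PR age ≥ 149 hours: 638 ≥ 149 is true
  CODEOWNER approved: no → false
  NOT has merge conflicts: no → true
  coverage delta ≥ 57.6%: 68.1 ≥ 57.6 is true
  CI tests passing: no → false
  files changed ≥ 678: 819 ≥ 678 is true
  targets protected branch: no → false
  has `do-not-merge` label: no → false
  coverage delta ≤ 40.7%: 68.1 ≤ 40.7 is false
  target branch = release: release == release is true
  lines changed ≥ 22905: 21055 ≥ 22905 is false
  approvals ≥ 6: 6 ≥ 6 is true
  lint checks passing: no → false
  approvals > 5: 6 > 5 is true
  approvals ≤ 2: 6 ≤ 2 is false
  has merge conflicts: no → false
  PR age < 357 hours: 638 < 357 is false
  approvals ≥ 5: 6 ≥ 5 is true
Combine:
[1.1] NOT true = false
[1.2] NOT false = true
[1] false OR true OR true = true
[2.2] NOT false = true
[2] true OR true OR true = true
[3] false OR false = false
[4.1] NOT false = true
[4] true OR true = true
[5] false OR true = true
[6] false OR true OR false = true
[7.1] NOT false = true
[7] true OR false OR false = true
[8] false OR false OR true = true
[root] true AND true AND false AND true AND true AND true AND true AND true = false
Overall: false → blocked

Blocked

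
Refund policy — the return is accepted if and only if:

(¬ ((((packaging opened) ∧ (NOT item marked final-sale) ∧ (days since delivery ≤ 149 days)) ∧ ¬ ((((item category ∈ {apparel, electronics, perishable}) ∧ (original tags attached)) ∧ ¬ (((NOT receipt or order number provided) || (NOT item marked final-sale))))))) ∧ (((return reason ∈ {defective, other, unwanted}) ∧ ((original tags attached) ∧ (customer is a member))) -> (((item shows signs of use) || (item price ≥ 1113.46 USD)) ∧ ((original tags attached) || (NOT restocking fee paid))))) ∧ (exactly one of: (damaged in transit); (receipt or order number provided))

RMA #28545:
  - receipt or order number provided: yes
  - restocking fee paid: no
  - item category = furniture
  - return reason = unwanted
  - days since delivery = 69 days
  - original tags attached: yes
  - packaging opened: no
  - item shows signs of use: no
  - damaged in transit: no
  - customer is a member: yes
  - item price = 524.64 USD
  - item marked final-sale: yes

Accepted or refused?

Atomic conditions:
  packaging opened: no → false
  NOT item marked final-sale: yes → false
  days since delivery ≤ 149 days: 69 ≤ 149 is true
  item category ∈ {apparel, electronics, perishable}: furniture is not in the set → false
  original tags attached: yes → true
  NOT receipt or order number provided: yes → false
  return reason ∈ {defective, other, unwanted}: unwanted is in the set → true
  customer is a member: yes → true
  item shows signs of use: no → false
  item price ≥ 1113.46 USD: 524.64 ≥ 1113.46 is false
  NOT restocking fee paid: no → true
  damaged in transit: no → false
  receipt or order number provided: yes → true
Combine:
[1.1.1.1] false AND false AND true = false
[1.1.1.2.1.1] false AND true = false
[1.1.1.2.1.2.1] false OR false = false
[1.1.1.2.1.2] NOT false = true
[1.1.1.2.1] false AND true = false
[1.1.1.2] NOT false = true
[1.1.1] false AND true = false
[1.1] NOT false = true
[1.2.1.2] true AND true = true
[1.2.1] true AND true = true
[1.2.2.1] false OR false = false
[1.2.2.2] true OR true = true
[1.2.2] false AND true = false
[1.2] true → false = false
[1] true AND false = false
[2] exactly-one(false, true) = true
[root] false AND true = false
Overall: false → refused

Refused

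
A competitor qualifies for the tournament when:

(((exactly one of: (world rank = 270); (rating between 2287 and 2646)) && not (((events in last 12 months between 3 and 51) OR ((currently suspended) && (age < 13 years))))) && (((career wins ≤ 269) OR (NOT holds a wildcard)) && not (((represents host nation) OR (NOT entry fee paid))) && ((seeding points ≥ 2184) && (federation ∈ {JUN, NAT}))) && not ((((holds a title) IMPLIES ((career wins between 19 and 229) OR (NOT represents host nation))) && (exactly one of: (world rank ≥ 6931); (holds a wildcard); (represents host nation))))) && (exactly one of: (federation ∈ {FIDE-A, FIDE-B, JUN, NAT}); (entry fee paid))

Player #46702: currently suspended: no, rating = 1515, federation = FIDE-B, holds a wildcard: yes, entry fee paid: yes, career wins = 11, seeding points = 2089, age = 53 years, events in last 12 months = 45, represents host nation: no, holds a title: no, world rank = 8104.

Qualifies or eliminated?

Atomic conditions:
  world rank = 270: 8104 == 270 is false
  rating between 2287 and 2646: 1515 in [2287, 2646] is false
  events in last 12 months between 3 and 51: 45 in [3, 51] is true
  currently suspended: no → false
  age < 13 years: 53 < 13 is false
  career wins ≤ 269: 11 ≤ 269 is true
  NOT holds a wildcard: yes → false
  represents host nation: no → false
  NOT entry fee paid: yes → false
  seeding points ≥ 2184: 2089 ≥ 2184 is false
  federation ∈ {JUN, NAT}: FIDE-B is not in the set → false
  holds a title: no → false
  career wins between 19 and 229: 11 in [19, 229] is false
  NOT represents host nation: no → true
  world rank ≥ 6931: 8104 ≥ 6931 is true
  holds a wildcard: yes → true
  federation ∈ {FIDE-A, FIDE-B, JUN, NAT}: FIDE-B is in the set → true
  entry fee paid: yes → true
Combine:
[1.1.1] exactly-one(false, false) = false
[1.1.2.1.2] false AND false = false
[1.1.2.1] true OR false = true
[1.1.2] NOT true = false
[1.1] false AND false = false
[1.2.1] true OR false = true
[1.2.2.1] false OR false = false
[1.2.2] NOT false = true
[1.2.3] false AND false = false
[1.2] true AND true AND false = false
[1.3.1.1.2] false OR true = true
[1.3.1.1] false → true (antecedent false ⇒ implication holds) = true
[1.3.1.2] exactly-one(true, true, false) = false
[1.3.1] true AND false = false
[1.3] NOT false = true
[1] false AND false AND true = false
[2] exactly-one(true, true) = false
[root] false AND false = false
Overall: false → eliminated

Eliminated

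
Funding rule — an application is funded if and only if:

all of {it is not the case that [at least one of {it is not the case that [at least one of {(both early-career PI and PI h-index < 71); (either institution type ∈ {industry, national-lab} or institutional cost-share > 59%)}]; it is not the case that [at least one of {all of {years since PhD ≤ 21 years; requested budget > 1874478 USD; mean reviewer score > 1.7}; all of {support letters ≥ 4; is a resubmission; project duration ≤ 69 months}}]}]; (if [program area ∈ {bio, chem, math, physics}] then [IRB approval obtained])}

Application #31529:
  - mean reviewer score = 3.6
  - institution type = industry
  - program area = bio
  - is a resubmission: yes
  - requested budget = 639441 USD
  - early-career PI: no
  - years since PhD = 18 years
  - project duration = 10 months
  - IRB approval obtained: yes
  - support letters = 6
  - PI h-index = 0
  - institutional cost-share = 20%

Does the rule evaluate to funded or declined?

Atomic conditions:
  early-career PI: no → false
  PI h-index < 71: 0 < 71 is true
  institution type ∈ {industry, national-lab}: industry is in the set → true
  institutional cost-share > 59%: 20 > 59 is false
  years since PhD ≤ 21 years: 18 ≤ 21 is true
  requested budget > 1874478 USD: 639441 > 1874478 is false
  mean reviewer score > 1.7: 3.6 > 1.7 is true
  support letters ≥ 4: 6 ≥ 4 is true
  is a resubmission: yes → true
  project duration ≤ 69 months: 10 ≤ 69 is true
  program area ∈ {bio, chem, math, physics}: bio is in the set → true
  IRB approval obtained: yes → true
Combine:
[1.1.1.1.1] false AND true = false
[1.1.1.1.2] true OR false = true
[1.1.1.1] false OR true = true
[1.1.1] NOT true = false
[1.1.2.1.1] true AND false AND true = false
[1.1.2.1.2] true AND true AND true = true
[1.1.2.1] false OR true = true
[1.1.2] NOT true = false
[1.1] false OR false = false
[1] NOT false = true
[2] true → true = true
[root] true AND true = true
Overall: true → funded

Funded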